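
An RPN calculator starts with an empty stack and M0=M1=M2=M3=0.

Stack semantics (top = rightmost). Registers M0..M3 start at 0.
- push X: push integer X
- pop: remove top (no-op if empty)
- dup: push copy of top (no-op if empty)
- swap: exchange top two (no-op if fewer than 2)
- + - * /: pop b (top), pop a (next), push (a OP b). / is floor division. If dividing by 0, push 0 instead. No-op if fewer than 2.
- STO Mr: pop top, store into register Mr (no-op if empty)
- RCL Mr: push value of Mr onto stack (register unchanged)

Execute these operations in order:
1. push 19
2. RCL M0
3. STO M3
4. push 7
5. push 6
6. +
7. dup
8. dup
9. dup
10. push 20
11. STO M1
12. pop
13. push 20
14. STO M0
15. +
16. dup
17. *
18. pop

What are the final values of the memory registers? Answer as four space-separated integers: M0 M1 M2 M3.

Answer: 20 20 0 0

Derivation:
After op 1 (push 19): stack=[19] mem=[0,0,0,0]
After op 2 (RCL M0): stack=[19,0] mem=[0,0,0,0]
After op 3 (STO M3): stack=[19] mem=[0,0,0,0]
After op 4 (push 7): stack=[19,7] mem=[0,0,0,0]
After op 5 (push 6): stack=[19,7,6] mem=[0,0,0,0]
After op 6 (+): stack=[19,13] mem=[0,0,0,0]
After op 7 (dup): stack=[19,13,13] mem=[0,0,0,0]
After op 8 (dup): stack=[19,13,13,13] mem=[0,0,0,0]
After op 9 (dup): stack=[19,13,13,13,13] mem=[0,0,0,0]
After op 10 (push 20): stack=[19,13,13,13,13,20] mem=[0,0,0,0]
After op 11 (STO M1): stack=[19,13,13,13,13] mem=[0,20,0,0]
After op 12 (pop): stack=[19,13,13,13] mem=[0,20,0,0]
After op 13 (push 20): stack=[19,13,13,13,20] mem=[0,20,0,0]
After op 14 (STO M0): stack=[19,13,13,13] mem=[20,20,0,0]
After op 15 (+): stack=[19,13,26] mem=[20,20,0,0]
After op 16 (dup): stack=[19,13,26,26] mem=[20,20,0,0]
After op 17 (*): stack=[19,13,676] mem=[20,20,0,0]
After op 18 (pop): stack=[19,13] mem=[20,20,0,0]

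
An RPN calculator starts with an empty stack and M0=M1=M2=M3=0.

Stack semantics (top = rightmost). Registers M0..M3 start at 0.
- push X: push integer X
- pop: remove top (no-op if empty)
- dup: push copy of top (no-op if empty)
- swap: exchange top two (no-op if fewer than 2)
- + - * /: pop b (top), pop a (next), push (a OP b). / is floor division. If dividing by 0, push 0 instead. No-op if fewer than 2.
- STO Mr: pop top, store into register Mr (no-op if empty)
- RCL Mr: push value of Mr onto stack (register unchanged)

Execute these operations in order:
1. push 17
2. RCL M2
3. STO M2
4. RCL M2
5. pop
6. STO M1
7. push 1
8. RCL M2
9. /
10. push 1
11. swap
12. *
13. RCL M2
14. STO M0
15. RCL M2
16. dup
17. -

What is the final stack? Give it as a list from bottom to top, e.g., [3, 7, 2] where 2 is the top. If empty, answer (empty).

After op 1 (push 17): stack=[17] mem=[0,0,0,0]
After op 2 (RCL M2): stack=[17,0] mem=[0,0,0,0]
After op 3 (STO M2): stack=[17] mem=[0,0,0,0]
After op 4 (RCL M2): stack=[17,0] mem=[0,0,0,0]
After op 5 (pop): stack=[17] mem=[0,0,0,0]
After op 6 (STO M1): stack=[empty] mem=[0,17,0,0]
After op 7 (push 1): stack=[1] mem=[0,17,0,0]
After op 8 (RCL M2): stack=[1,0] mem=[0,17,0,0]
After op 9 (/): stack=[0] mem=[0,17,0,0]
After op 10 (push 1): stack=[0,1] mem=[0,17,0,0]
After op 11 (swap): stack=[1,0] mem=[0,17,0,0]
After op 12 (*): stack=[0] mem=[0,17,0,0]
After op 13 (RCL M2): stack=[0,0] mem=[0,17,0,0]
After op 14 (STO M0): stack=[0] mem=[0,17,0,0]
After op 15 (RCL M2): stack=[0,0] mem=[0,17,0,0]
After op 16 (dup): stack=[0,0,0] mem=[0,17,0,0]
After op 17 (-): stack=[0,0] mem=[0,17,0,0]

Answer: [0, 0]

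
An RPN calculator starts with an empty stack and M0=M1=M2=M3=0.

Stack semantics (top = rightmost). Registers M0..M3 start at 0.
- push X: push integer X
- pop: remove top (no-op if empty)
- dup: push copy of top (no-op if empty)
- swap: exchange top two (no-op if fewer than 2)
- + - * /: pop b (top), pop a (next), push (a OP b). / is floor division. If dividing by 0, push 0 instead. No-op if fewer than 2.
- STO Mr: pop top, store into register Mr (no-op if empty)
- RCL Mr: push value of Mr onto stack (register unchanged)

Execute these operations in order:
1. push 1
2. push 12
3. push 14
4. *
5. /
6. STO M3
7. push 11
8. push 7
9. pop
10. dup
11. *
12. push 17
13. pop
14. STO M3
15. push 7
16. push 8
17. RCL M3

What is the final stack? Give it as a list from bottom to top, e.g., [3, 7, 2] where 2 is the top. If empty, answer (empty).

Answer: [7, 8, 121]

Derivation:
After op 1 (push 1): stack=[1] mem=[0,0,0,0]
After op 2 (push 12): stack=[1,12] mem=[0,0,0,0]
After op 3 (push 14): stack=[1,12,14] mem=[0,0,0,0]
After op 4 (*): stack=[1,168] mem=[0,0,0,0]
After op 5 (/): stack=[0] mem=[0,0,0,0]
After op 6 (STO M3): stack=[empty] mem=[0,0,0,0]
After op 7 (push 11): stack=[11] mem=[0,0,0,0]
After op 8 (push 7): stack=[11,7] mem=[0,0,0,0]
After op 9 (pop): stack=[11] mem=[0,0,0,0]
After op 10 (dup): stack=[11,11] mem=[0,0,0,0]
After op 11 (*): stack=[121] mem=[0,0,0,0]
After op 12 (push 17): stack=[121,17] mem=[0,0,0,0]
After op 13 (pop): stack=[121] mem=[0,0,0,0]
After op 14 (STO M3): stack=[empty] mem=[0,0,0,121]
After op 15 (push 7): stack=[7] mem=[0,0,0,121]
After op 16 (push 8): stack=[7,8] mem=[0,0,0,121]
After op 17 (RCL M3): stack=[7,8,121] mem=[0,0,0,121]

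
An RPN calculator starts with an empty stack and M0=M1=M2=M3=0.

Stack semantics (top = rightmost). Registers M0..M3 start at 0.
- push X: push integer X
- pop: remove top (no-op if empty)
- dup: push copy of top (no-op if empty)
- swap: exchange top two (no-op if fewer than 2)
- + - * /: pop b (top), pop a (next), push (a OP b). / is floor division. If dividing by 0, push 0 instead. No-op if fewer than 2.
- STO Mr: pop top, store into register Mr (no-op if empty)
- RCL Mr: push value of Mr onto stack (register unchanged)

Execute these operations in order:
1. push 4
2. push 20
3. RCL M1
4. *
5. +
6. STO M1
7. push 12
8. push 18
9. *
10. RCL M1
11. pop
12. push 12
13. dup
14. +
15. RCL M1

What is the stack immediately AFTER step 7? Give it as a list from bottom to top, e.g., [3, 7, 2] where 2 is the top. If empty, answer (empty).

After op 1 (push 4): stack=[4] mem=[0,0,0,0]
After op 2 (push 20): stack=[4,20] mem=[0,0,0,0]
After op 3 (RCL M1): stack=[4,20,0] mem=[0,0,0,0]
After op 4 (*): stack=[4,0] mem=[0,0,0,0]
After op 5 (+): stack=[4] mem=[0,0,0,0]
After op 6 (STO M1): stack=[empty] mem=[0,4,0,0]
After op 7 (push 12): stack=[12] mem=[0,4,0,0]

[12]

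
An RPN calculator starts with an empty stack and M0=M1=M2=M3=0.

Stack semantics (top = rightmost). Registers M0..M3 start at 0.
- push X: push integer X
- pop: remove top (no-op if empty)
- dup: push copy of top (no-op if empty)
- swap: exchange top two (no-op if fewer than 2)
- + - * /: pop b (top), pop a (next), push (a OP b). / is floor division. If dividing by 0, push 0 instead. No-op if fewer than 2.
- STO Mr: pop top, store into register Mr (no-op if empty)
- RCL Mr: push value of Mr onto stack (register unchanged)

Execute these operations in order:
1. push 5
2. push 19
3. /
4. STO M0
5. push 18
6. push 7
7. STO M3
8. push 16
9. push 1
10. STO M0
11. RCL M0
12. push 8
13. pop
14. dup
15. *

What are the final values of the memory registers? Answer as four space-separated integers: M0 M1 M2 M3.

After op 1 (push 5): stack=[5] mem=[0,0,0,0]
After op 2 (push 19): stack=[5,19] mem=[0,0,0,0]
After op 3 (/): stack=[0] mem=[0,0,0,0]
After op 4 (STO M0): stack=[empty] mem=[0,0,0,0]
After op 5 (push 18): stack=[18] mem=[0,0,0,0]
After op 6 (push 7): stack=[18,7] mem=[0,0,0,0]
After op 7 (STO M3): stack=[18] mem=[0,0,0,7]
After op 8 (push 16): stack=[18,16] mem=[0,0,0,7]
After op 9 (push 1): stack=[18,16,1] mem=[0,0,0,7]
After op 10 (STO M0): stack=[18,16] mem=[1,0,0,7]
After op 11 (RCL M0): stack=[18,16,1] mem=[1,0,0,7]
After op 12 (push 8): stack=[18,16,1,8] mem=[1,0,0,7]
After op 13 (pop): stack=[18,16,1] mem=[1,0,0,7]
After op 14 (dup): stack=[18,16,1,1] mem=[1,0,0,7]
After op 15 (*): stack=[18,16,1] mem=[1,0,0,7]

Answer: 1 0 0 7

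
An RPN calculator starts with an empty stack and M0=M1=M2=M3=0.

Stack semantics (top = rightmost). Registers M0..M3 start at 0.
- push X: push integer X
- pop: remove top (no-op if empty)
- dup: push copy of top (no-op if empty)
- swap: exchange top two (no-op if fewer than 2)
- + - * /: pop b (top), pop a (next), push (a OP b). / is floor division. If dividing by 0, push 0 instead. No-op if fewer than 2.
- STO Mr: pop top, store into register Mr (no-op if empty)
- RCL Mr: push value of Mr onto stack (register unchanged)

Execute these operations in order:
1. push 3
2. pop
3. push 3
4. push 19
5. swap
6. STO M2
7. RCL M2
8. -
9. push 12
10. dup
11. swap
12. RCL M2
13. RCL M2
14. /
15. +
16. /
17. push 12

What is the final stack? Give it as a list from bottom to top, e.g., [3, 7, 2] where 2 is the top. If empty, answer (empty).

After op 1 (push 3): stack=[3] mem=[0,0,0,0]
After op 2 (pop): stack=[empty] mem=[0,0,0,0]
After op 3 (push 3): stack=[3] mem=[0,0,0,0]
After op 4 (push 19): stack=[3,19] mem=[0,0,0,0]
After op 5 (swap): stack=[19,3] mem=[0,0,0,0]
After op 6 (STO M2): stack=[19] mem=[0,0,3,0]
After op 7 (RCL M2): stack=[19,3] mem=[0,0,3,0]
After op 8 (-): stack=[16] mem=[0,0,3,0]
After op 9 (push 12): stack=[16,12] mem=[0,0,3,0]
After op 10 (dup): stack=[16,12,12] mem=[0,0,3,0]
After op 11 (swap): stack=[16,12,12] mem=[0,0,3,0]
After op 12 (RCL M2): stack=[16,12,12,3] mem=[0,0,3,0]
After op 13 (RCL M2): stack=[16,12,12,3,3] mem=[0,0,3,0]
After op 14 (/): stack=[16,12,12,1] mem=[0,0,3,0]
After op 15 (+): stack=[16,12,13] mem=[0,0,3,0]
After op 16 (/): stack=[16,0] mem=[0,0,3,0]
After op 17 (push 12): stack=[16,0,12] mem=[0,0,3,0]

Answer: [16, 0, 12]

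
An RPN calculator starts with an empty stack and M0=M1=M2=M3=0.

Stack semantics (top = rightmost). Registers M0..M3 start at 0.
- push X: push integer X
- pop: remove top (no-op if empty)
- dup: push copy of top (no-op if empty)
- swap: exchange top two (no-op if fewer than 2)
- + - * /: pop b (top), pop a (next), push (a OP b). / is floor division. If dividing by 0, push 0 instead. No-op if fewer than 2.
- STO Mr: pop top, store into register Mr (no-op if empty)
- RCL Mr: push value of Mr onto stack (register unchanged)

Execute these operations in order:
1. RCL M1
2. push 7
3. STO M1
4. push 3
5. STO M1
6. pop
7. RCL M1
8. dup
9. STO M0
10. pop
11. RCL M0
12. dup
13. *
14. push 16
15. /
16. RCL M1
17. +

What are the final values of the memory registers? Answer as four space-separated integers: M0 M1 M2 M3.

Answer: 3 3 0 0

Derivation:
After op 1 (RCL M1): stack=[0] mem=[0,0,0,0]
After op 2 (push 7): stack=[0,7] mem=[0,0,0,0]
After op 3 (STO M1): stack=[0] mem=[0,7,0,0]
After op 4 (push 3): stack=[0,3] mem=[0,7,0,0]
After op 5 (STO M1): stack=[0] mem=[0,3,0,0]
After op 6 (pop): stack=[empty] mem=[0,3,0,0]
After op 7 (RCL M1): stack=[3] mem=[0,3,0,0]
After op 8 (dup): stack=[3,3] mem=[0,3,0,0]
After op 9 (STO M0): stack=[3] mem=[3,3,0,0]
After op 10 (pop): stack=[empty] mem=[3,3,0,0]
After op 11 (RCL M0): stack=[3] mem=[3,3,0,0]
After op 12 (dup): stack=[3,3] mem=[3,3,0,0]
After op 13 (*): stack=[9] mem=[3,3,0,0]
After op 14 (push 16): stack=[9,16] mem=[3,3,0,0]
After op 15 (/): stack=[0] mem=[3,3,0,0]
After op 16 (RCL M1): stack=[0,3] mem=[3,3,0,0]
After op 17 (+): stack=[3] mem=[3,3,0,0]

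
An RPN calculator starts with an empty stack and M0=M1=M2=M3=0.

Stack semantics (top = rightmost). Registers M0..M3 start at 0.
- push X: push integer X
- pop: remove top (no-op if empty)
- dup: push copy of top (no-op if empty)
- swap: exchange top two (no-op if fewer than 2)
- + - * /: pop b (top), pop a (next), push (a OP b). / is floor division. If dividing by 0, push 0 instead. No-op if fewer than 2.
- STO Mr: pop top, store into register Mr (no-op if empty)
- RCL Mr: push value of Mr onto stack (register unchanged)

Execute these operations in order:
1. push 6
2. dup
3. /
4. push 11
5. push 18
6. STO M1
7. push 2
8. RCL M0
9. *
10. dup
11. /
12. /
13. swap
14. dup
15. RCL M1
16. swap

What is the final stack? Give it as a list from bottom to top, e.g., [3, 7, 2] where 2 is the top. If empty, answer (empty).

Answer: [0, 1, 18, 1]

Derivation:
After op 1 (push 6): stack=[6] mem=[0,0,0,0]
After op 2 (dup): stack=[6,6] mem=[0,0,0,0]
After op 3 (/): stack=[1] mem=[0,0,0,0]
After op 4 (push 11): stack=[1,11] mem=[0,0,0,0]
After op 5 (push 18): stack=[1,11,18] mem=[0,0,0,0]
After op 6 (STO M1): stack=[1,11] mem=[0,18,0,0]
After op 7 (push 2): stack=[1,11,2] mem=[0,18,0,0]
After op 8 (RCL M0): stack=[1,11,2,0] mem=[0,18,0,0]
After op 9 (*): stack=[1,11,0] mem=[0,18,0,0]
After op 10 (dup): stack=[1,11,0,0] mem=[0,18,0,0]
After op 11 (/): stack=[1,11,0] mem=[0,18,0,0]
After op 12 (/): stack=[1,0] mem=[0,18,0,0]
After op 13 (swap): stack=[0,1] mem=[0,18,0,0]
After op 14 (dup): stack=[0,1,1] mem=[0,18,0,0]
After op 15 (RCL M1): stack=[0,1,1,18] mem=[0,18,0,0]
After op 16 (swap): stack=[0,1,18,1] mem=[0,18,0,0]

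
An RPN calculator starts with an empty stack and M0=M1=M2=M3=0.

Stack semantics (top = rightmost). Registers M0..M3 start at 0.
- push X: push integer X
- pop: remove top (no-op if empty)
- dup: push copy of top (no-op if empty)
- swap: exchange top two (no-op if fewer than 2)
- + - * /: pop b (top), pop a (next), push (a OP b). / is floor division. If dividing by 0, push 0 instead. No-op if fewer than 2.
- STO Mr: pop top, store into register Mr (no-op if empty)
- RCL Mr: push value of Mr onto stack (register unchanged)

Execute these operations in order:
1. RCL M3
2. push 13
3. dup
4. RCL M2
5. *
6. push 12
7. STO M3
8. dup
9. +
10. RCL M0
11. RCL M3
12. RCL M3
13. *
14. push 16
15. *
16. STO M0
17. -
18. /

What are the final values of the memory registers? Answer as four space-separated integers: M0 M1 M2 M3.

Answer: 2304 0 0 12

Derivation:
After op 1 (RCL M3): stack=[0] mem=[0,0,0,0]
After op 2 (push 13): stack=[0,13] mem=[0,0,0,0]
After op 3 (dup): stack=[0,13,13] mem=[0,0,0,0]
After op 4 (RCL M2): stack=[0,13,13,0] mem=[0,0,0,0]
After op 5 (*): stack=[0,13,0] mem=[0,0,0,0]
After op 6 (push 12): stack=[0,13,0,12] mem=[0,0,0,0]
After op 7 (STO M3): stack=[0,13,0] mem=[0,0,0,12]
After op 8 (dup): stack=[0,13,0,0] mem=[0,0,0,12]
After op 9 (+): stack=[0,13,0] mem=[0,0,0,12]
After op 10 (RCL M0): stack=[0,13,0,0] mem=[0,0,0,12]
After op 11 (RCL M3): stack=[0,13,0,0,12] mem=[0,0,0,12]
After op 12 (RCL M3): stack=[0,13,0,0,12,12] mem=[0,0,0,12]
After op 13 (*): stack=[0,13,0,0,144] mem=[0,0,0,12]
After op 14 (push 16): stack=[0,13,0,0,144,16] mem=[0,0,0,12]
After op 15 (*): stack=[0,13,0,0,2304] mem=[0,0,0,12]
After op 16 (STO M0): stack=[0,13,0,0] mem=[2304,0,0,12]
After op 17 (-): stack=[0,13,0] mem=[2304,0,0,12]
After op 18 (/): stack=[0,0] mem=[2304,0,0,12]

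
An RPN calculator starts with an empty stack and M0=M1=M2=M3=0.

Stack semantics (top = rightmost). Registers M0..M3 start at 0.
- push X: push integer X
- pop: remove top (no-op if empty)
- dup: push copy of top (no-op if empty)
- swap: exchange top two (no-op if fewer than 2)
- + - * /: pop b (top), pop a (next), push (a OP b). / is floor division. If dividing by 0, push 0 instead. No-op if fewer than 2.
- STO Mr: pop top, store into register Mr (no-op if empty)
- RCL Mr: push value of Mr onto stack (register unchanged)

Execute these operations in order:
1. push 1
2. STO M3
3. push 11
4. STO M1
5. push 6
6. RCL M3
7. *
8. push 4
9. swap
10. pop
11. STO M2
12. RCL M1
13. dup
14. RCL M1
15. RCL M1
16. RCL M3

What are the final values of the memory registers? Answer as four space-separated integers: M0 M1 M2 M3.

After op 1 (push 1): stack=[1] mem=[0,0,0,0]
After op 2 (STO M3): stack=[empty] mem=[0,0,0,1]
After op 3 (push 11): stack=[11] mem=[0,0,0,1]
After op 4 (STO M1): stack=[empty] mem=[0,11,0,1]
After op 5 (push 6): stack=[6] mem=[0,11,0,1]
After op 6 (RCL M3): stack=[6,1] mem=[0,11,0,1]
After op 7 (*): stack=[6] mem=[0,11,0,1]
After op 8 (push 4): stack=[6,4] mem=[0,11,0,1]
After op 9 (swap): stack=[4,6] mem=[0,11,0,1]
After op 10 (pop): stack=[4] mem=[0,11,0,1]
After op 11 (STO M2): stack=[empty] mem=[0,11,4,1]
After op 12 (RCL M1): stack=[11] mem=[0,11,4,1]
After op 13 (dup): stack=[11,11] mem=[0,11,4,1]
After op 14 (RCL M1): stack=[11,11,11] mem=[0,11,4,1]
After op 15 (RCL M1): stack=[11,11,11,11] mem=[0,11,4,1]
After op 16 (RCL M3): stack=[11,11,11,11,1] mem=[0,11,4,1]

Answer: 0 11 4 1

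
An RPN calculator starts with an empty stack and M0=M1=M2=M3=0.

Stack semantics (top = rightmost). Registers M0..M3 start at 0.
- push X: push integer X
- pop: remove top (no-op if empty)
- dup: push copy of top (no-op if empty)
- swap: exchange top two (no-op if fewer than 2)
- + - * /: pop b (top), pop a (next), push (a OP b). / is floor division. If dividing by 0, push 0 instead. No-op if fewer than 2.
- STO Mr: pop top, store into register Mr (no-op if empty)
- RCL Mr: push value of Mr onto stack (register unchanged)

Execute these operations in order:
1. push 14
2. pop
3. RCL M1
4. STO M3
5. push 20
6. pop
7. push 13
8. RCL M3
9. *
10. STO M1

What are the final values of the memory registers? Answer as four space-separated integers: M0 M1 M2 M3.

After op 1 (push 14): stack=[14] mem=[0,0,0,0]
After op 2 (pop): stack=[empty] mem=[0,0,0,0]
After op 3 (RCL M1): stack=[0] mem=[0,0,0,0]
After op 4 (STO M3): stack=[empty] mem=[0,0,0,0]
After op 5 (push 20): stack=[20] mem=[0,0,0,0]
After op 6 (pop): stack=[empty] mem=[0,0,0,0]
After op 7 (push 13): stack=[13] mem=[0,0,0,0]
After op 8 (RCL M3): stack=[13,0] mem=[0,0,0,0]
After op 9 (*): stack=[0] mem=[0,0,0,0]
After op 10 (STO M1): stack=[empty] mem=[0,0,0,0]

Answer: 0 0 0 0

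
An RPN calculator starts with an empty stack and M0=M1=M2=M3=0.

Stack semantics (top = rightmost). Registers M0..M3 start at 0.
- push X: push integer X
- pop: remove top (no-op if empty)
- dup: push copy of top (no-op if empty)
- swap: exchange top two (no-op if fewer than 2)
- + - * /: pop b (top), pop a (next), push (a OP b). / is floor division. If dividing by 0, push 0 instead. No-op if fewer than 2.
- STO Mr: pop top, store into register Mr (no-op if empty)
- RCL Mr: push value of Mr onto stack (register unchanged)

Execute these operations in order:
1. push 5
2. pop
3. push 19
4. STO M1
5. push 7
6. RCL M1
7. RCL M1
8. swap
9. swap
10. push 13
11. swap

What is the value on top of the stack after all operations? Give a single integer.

After op 1 (push 5): stack=[5] mem=[0,0,0,0]
After op 2 (pop): stack=[empty] mem=[0,0,0,0]
After op 3 (push 19): stack=[19] mem=[0,0,0,0]
After op 4 (STO M1): stack=[empty] mem=[0,19,0,0]
After op 5 (push 7): stack=[7] mem=[0,19,0,0]
After op 6 (RCL M1): stack=[7,19] mem=[0,19,0,0]
After op 7 (RCL M1): stack=[7,19,19] mem=[0,19,0,0]
After op 8 (swap): stack=[7,19,19] mem=[0,19,0,0]
After op 9 (swap): stack=[7,19,19] mem=[0,19,0,0]
After op 10 (push 13): stack=[7,19,19,13] mem=[0,19,0,0]
After op 11 (swap): stack=[7,19,13,19] mem=[0,19,0,0]

Answer: 19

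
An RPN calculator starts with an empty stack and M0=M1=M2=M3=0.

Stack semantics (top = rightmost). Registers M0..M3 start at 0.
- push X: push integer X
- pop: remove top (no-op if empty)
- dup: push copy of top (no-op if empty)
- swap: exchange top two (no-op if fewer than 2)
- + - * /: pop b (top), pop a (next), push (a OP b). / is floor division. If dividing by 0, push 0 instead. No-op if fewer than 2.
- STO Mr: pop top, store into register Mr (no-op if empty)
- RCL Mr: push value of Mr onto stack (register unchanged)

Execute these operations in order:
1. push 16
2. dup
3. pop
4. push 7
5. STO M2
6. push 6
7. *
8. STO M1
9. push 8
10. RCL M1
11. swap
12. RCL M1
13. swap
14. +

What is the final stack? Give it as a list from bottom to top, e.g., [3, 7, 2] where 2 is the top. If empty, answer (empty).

After op 1 (push 16): stack=[16] mem=[0,0,0,0]
After op 2 (dup): stack=[16,16] mem=[0,0,0,0]
After op 3 (pop): stack=[16] mem=[0,0,0,0]
After op 4 (push 7): stack=[16,7] mem=[0,0,0,0]
After op 5 (STO M2): stack=[16] mem=[0,0,7,0]
After op 6 (push 6): stack=[16,6] mem=[0,0,7,0]
After op 7 (*): stack=[96] mem=[0,0,7,0]
After op 8 (STO M1): stack=[empty] mem=[0,96,7,0]
After op 9 (push 8): stack=[8] mem=[0,96,7,0]
After op 10 (RCL M1): stack=[8,96] mem=[0,96,7,0]
After op 11 (swap): stack=[96,8] mem=[0,96,7,0]
After op 12 (RCL M1): stack=[96,8,96] mem=[0,96,7,0]
After op 13 (swap): stack=[96,96,8] mem=[0,96,7,0]
After op 14 (+): stack=[96,104] mem=[0,96,7,0]

Answer: [96, 104]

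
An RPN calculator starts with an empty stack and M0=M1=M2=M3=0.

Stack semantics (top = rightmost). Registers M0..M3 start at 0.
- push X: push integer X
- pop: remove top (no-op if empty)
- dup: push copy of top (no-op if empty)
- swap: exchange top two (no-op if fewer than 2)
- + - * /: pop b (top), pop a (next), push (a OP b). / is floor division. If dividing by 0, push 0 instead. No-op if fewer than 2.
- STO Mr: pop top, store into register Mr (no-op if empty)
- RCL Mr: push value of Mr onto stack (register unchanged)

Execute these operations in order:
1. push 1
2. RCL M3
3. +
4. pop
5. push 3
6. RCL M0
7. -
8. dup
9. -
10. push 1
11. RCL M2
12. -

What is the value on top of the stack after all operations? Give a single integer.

After op 1 (push 1): stack=[1] mem=[0,0,0,0]
After op 2 (RCL M3): stack=[1,0] mem=[0,0,0,0]
After op 3 (+): stack=[1] mem=[0,0,0,0]
After op 4 (pop): stack=[empty] mem=[0,0,0,0]
After op 5 (push 3): stack=[3] mem=[0,0,0,0]
After op 6 (RCL M0): stack=[3,0] mem=[0,0,0,0]
After op 7 (-): stack=[3] mem=[0,0,0,0]
After op 8 (dup): stack=[3,3] mem=[0,0,0,0]
After op 9 (-): stack=[0] mem=[0,0,0,0]
After op 10 (push 1): stack=[0,1] mem=[0,0,0,0]
After op 11 (RCL M2): stack=[0,1,0] mem=[0,0,0,0]
After op 12 (-): stack=[0,1] mem=[0,0,0,0]

Answer: 1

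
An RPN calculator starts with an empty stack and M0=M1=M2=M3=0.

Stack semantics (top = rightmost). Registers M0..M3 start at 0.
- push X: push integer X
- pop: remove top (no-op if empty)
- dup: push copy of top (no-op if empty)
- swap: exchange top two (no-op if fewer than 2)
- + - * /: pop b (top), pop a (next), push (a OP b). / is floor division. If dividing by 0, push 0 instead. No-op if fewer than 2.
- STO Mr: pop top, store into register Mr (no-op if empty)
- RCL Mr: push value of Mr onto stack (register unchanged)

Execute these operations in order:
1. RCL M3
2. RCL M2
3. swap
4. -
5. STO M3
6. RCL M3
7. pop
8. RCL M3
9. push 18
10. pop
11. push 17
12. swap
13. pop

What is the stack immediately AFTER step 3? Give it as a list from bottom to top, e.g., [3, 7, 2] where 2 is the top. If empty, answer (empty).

After op 1 (RCL M3): stack=[0] mem=[0,0,0,0]
After op 2 (RCL M2): stack=[0,0] mem=[0,0,0,0]
After op 3 (swap): stack=[0,0] mem=[0,0,0,0]

[0, 0]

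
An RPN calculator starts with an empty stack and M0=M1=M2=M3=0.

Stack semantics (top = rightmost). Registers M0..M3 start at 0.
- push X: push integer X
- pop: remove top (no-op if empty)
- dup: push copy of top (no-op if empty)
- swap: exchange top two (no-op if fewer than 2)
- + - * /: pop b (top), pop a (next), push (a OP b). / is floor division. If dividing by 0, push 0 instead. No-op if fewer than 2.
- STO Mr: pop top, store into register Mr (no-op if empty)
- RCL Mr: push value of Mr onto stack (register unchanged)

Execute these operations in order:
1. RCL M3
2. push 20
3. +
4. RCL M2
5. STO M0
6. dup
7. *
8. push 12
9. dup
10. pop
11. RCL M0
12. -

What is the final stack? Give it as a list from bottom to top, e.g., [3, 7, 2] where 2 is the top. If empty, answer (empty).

After op 1 (RCL M3): stack=[0] mem=[0,0,0,0]
After op 2 (push 20): stack=[0,20] mem=[0,0,0,0]
After op 3 (+): stack=[20] mem=[0,0,0,0]
After op 4 (RCL M2): stack=[20,0] mem=[0,0,0,0]
After op 5 (STO M0): stack=[20] mem=[0,0,0,0]
After op 6 (dup): stack=[20,20] mem=[0,0,0,0]
After op 7 (*): stack=[400] mem=[0,0,0,0]
After op 8 (push 12): stack=[400,12] mem=[0,0,0,0]
After op 9 (dup): stack=[400,12,12] mem=[0,0,0,0]
After op 10 (pop): stack=[400,12] mem=[0,0,0,0]
After op 11 (RCL M0): stack=[400,12,0] mem=[0,0,0,0]
After op 12 (-): stack=[400,12] mem=[0,0,0,0]

Answer: [400, 12]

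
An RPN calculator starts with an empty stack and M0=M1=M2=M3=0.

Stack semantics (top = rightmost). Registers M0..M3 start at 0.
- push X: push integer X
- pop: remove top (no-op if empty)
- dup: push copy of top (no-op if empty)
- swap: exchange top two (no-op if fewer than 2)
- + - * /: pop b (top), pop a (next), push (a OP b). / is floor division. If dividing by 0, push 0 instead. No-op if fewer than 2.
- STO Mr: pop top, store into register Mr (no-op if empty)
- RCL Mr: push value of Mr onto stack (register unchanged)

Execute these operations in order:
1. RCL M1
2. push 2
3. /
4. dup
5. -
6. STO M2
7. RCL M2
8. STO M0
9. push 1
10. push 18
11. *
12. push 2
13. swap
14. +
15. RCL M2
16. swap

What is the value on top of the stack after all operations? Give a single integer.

After op 1 (RCL M1): stack=[0] mem=[0,0,0,0]
After op 2 (push 2): stack=[0,2] mem=[0,0,0,0]
After op 3 (/): stack=[0] mem=[0,0,0,0]
After op 4 (dup): stack=[0,0] mem=[0,0,0,0]
After op 5 (-): stack=[0] mem=[0,0,0,0]
After op 6 (STO M2): stack=[empty] mem=[0,0,0,0]
After op 7 (RCL M2): stack=[0] mem=[0,0,0,0]
After op 8 (STO M0): stack=[empty] mem=[0,0,0,0]
After op 9 (push 1): stack=[1] mem=[0,0,0,0]
After op 10 (push 18): stack=[1,18] mem=[0,0,0,0]
After op 11 (*): stack=[18] mem=[0,0,0,0]
After op 12 (push 2): stack=[18,2] mem=[0,0,0,0]
After op 13 (swap): stack=[2,18] mem=[0,0,0,0]
After op 14 (+): stack=[20] mem=[0,0,0,0]
After op 15 (RCL M2): stack=[20,0] mem=[0,0,0,0]
After op 16 (swap): stack=[0,20] mem=[0,0,0,0]

Answer: 20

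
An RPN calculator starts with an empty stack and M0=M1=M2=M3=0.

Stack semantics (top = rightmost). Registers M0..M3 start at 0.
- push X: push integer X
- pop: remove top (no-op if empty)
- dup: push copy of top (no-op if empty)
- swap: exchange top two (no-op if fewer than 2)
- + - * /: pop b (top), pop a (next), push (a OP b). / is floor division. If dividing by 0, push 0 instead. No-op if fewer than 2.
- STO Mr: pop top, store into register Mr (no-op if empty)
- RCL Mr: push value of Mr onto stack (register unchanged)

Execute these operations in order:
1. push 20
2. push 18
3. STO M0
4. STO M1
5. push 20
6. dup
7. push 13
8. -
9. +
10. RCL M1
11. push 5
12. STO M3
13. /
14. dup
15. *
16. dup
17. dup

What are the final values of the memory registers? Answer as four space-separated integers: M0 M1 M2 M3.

Answer: 18 20 0 5

Derivation:
After op 1 (push 20): stack=[20] mem=[0,0,0,0]
After op 2 (push 18): stack=[20,18] mem=[0,0,0,0]
After op 3 (STO M0): stack=[20] mem=[18,0,0,0]
After op 4 (STO M1): stack=[empty] mem=[18,20,0,0]
After op 5 (push 20): stack=[20] mem=[18,20,0,0]
After op 6 (dup): stack=[20,20] mem=[18,20,0,0]
After op 7 (push 13): stack=[20,20,13] mem=[18,20,0,0]
After op 8 (-): stack=[20,7] mem=[18,20,0,0]
After op 9 (+): stack=[27] mem=[18,20,0,0]
After op 10 (RCL M1): stack=[27,20] mem=[18,20,0,0]
After op 11 (push 5): stack=[27,20,5] mem=[18,20,0,0]
After op 12 (STO M3): stack=[27,20] mem=[18,20,0,5]
After op 13 (/): stack=[1] mem=[18,20,0,5]
After op 14 (dup): stack=[1,1] mem=[18,20,0,5]
After op 15 (*): stack=[1] mem=[18,20,0,5]
After op 16 (dup): stack=[1,1] mem=[18,20,0,5]
After op 17 (dup): stack=[1,1,1] mem=[18,20,0,5]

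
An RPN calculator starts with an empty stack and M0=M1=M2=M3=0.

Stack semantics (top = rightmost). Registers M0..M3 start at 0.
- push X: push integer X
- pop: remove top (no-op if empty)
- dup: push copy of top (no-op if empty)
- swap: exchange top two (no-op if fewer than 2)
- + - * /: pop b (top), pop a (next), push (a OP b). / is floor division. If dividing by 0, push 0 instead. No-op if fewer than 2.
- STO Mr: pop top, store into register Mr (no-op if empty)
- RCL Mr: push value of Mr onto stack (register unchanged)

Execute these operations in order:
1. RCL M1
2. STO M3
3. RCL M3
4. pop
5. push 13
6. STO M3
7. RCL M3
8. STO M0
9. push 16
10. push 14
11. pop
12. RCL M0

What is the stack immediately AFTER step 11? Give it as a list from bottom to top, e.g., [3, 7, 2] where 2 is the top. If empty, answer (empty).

After op 1 (RCL M1): stack=[0] mem=[0,0,0,0]
After op 2 (STO M3): stack=[empty] mem=[0,0,0,0]
After op 3 (RCL M3): stack=[0] mem=[0,0,0,0]
After op 4 (pop): stack=[empty] mem=[0,0,0,0]
After op 5 (push 13): stack=[13] mem=[0,0,0,0]
After op 6 (STO M3): stack=[empty] mem=[0,0,0,13]
After op 7 (RCL M3): stack=[13] mem=[0,0,0,13]
After op 8 (STO M0): stack=[empty] mem=[13,0,0,13]
After op 9 (push 16): stack=[16] mem=[13,0,0,13]
After op 10 (push 14): stack=[16,14] mem=[13,0,0,13]
After op 11 (pop): stack=[16] mem=[13,0,0,13]

[16]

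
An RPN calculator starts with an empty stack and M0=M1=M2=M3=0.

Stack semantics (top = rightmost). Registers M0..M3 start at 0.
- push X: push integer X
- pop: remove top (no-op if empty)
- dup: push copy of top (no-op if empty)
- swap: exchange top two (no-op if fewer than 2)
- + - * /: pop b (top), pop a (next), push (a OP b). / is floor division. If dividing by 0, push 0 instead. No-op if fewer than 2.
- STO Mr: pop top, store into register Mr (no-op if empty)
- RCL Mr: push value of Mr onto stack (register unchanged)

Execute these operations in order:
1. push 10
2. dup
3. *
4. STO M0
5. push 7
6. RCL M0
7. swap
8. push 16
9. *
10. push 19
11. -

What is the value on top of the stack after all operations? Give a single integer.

After op 1 (push 10): stack=[10] mem=[0,0,0,0]
After op 2 (dup): stack=[10,10] mem=[0,0,0,0]
After op 3 (*): stack=[100] mem=[0,0,0,0]
After op 4 (STO M0): stack=[empty] mem=[100,0,0,0]
After op 5 (push 7): stack=[7] mem=[100,0,0,0]
After op 6 (RCL M0): stack=[7,100] mem=[100,0,0,0]
After op 7 (swap): stack=[100,7] mem=[100,0,0,0]
After op 8 (push 16): stack=[100,7,16] mem=[100,0,0,0]
After op 9 (*): stack=[100,112] mem=[100,0,0,0]
After op 10 (push 19): stack=[100,112,19] mem=[100,0,0,0]
After op 11 (-): stack=[100,93] mem=[100,0,0,0]

Answer: 93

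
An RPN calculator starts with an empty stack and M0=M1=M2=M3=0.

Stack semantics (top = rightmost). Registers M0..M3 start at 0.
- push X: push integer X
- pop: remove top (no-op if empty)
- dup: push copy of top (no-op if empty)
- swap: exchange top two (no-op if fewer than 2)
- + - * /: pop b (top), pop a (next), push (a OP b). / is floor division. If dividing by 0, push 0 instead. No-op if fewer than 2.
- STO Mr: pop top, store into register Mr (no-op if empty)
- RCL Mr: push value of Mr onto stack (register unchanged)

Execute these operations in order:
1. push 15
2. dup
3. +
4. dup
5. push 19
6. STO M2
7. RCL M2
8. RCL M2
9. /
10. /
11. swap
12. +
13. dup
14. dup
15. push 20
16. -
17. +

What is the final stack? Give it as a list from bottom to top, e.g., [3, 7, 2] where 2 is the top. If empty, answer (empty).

After op 1 (push 15): stack=[15] mem=[0,0,0,0]
After op 2 (dup): stack=[15,15] mem=[0,0,0,0]
After op 3 (+): stack=[30] mem=[0,0,0,0]
After op 4 (dup): stack=[30,30] mem=[0,0,0,0]
After op 5 (push 19): stack=[30,30,19] mem=[0,0,0,0]
After op 6 (STO M2): stack=[30,30] mem=[0,0,19,0]
After op 7 (RCL M2): stack=[30,30,19] mem=[0,0,19,0]
After op 8 (RCL M2): stack=[30,30,19,19] mem=[0,0,19,0]
After op 9 (/): stack=[30,30,1] mem=[0,0,19,0]
After op 10 (/): stack=[30,30] mem=[0,0,19,0]
After op 11 (swap): stack=[30,30] mem=[0,0,19,0]
After op 12 (+): stack=[60] mem=[0,0,19,0]
After op 13 (dup): stack=[60,60] mem=[0,0,19,0]
After op 14 (dup): stack=[60,60,60] mem=[0,0,19,0]
After op 15 (push 20): stack=[60,60,60,20] mem=[0,0,19,0]
After op 16 (-): stack=[60,60,40] mem=[0,0,19,0]
After op 17 (+): stack=[60,100] mem=[0,0,19,0]

Answer: [60, 100]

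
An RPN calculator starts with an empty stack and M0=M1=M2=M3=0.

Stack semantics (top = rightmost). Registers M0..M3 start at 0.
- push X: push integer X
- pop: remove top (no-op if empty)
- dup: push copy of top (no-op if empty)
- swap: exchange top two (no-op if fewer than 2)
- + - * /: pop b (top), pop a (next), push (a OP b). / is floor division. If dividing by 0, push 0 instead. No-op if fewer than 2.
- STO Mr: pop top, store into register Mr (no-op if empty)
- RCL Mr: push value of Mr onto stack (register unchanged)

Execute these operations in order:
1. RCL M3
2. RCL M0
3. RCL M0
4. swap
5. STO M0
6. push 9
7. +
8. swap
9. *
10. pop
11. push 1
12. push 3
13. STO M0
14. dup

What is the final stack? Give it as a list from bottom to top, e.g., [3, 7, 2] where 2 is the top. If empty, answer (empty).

Answer: [1, 1]

Derivation:
After op 1 (RCL M3): stack=[0] mem=[0,0,0,0]
After op 2 (RCL M0): stack=[0,0] mem=[0,0,0,0]
After op 3 (RCL M0): stack=[0,0,0] mem=[0,0,0,0]
After op 4 (swap): stack=[0,0,0] mem=[0,0,0,0]
After op 5 (STO M0): stack=[0,0] mem=[0,0,0,0]
After op 6 (push 9): stack=[0,0,9] mem=[0,0,0,0]
After op 7 (+): stack=[0,9] mem=[0,0,0,0]
After op 8 (swap): stack=[9,0] mem=[0,0,0,0]
After op 9 (*): stack=[0] mem=[0,0,0,0]
After op 10 (pop): stack=[empty] mem=[0,0,0,0]
After op 11 (push 1): stack=[1] mem=[0,0,0,0]
After op 12 (push 3): stack=[1,3] mem=[0,0,0,0]
After op 13 (STO M0): stack=[1] mem=[3,0,0,0]
After op 14 (dup): stack=[1,1] mem=[3,0,0,0]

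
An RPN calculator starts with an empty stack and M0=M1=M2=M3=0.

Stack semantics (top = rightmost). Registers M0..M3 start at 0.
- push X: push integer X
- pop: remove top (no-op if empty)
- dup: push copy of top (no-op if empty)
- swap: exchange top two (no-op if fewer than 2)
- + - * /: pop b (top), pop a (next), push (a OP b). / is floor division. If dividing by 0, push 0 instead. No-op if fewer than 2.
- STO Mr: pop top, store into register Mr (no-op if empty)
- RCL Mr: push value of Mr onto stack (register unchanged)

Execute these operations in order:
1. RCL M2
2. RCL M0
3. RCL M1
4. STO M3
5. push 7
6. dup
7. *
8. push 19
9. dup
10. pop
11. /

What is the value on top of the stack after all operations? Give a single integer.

Answer: 2

Derivation:
After op 1 (RCL M2): stack=[0] mem=[0,0,0,0]
After op 2 (RCL M0): stack=[0,0] mem=[0,0,0,0]
After op 3 (RCL M1): stack=[0,0,0] mem=[0,0,0,0]
After op 4 (STO M3): stack=[0,0] mem=[0,0,0,0]
After op 5 (push 7): stack=[0,0,7] mem=[0,0,0,0]
After op 6 (dup): stack=[0,0,7,7] mem=[0,0,0,0]
After op 7 (*): stack=[0,0,49] mem=[0,0,0,0]
After op 8 (push 19): stack=[0,0,49,19] mem=[0,0,0,0]
After op 9 (dup): stack=[0,0,49,19,19] mem=[0,0,0,0]
After op 10 (pop): stack=[0,0,49,19] mem=[0,0,0,0]
After op 11 (/): stack=[0,0,2] mem=[0,0,0,0]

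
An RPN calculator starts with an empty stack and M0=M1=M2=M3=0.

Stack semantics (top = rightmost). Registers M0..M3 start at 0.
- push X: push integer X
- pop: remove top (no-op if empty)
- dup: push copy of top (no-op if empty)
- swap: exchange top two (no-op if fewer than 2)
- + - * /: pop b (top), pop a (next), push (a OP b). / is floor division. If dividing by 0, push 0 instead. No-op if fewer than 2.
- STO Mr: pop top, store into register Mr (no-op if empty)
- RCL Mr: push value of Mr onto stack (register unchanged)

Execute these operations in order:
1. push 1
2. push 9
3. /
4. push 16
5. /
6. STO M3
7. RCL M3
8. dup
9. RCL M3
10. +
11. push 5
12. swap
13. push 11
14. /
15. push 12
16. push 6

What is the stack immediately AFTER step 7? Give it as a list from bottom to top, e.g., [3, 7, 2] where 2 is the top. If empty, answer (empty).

After op 1 (push 1): stack=[1] mem=[0,0,0,0]
After op 2 (push 9): stack=[1,9] mem=[0,0,0,0]
After op 3 (/): stack=[0] mem=[0,0,0,0]
After op 4 (push 16): stack=[0,16] mem=[0,0,0,0]
After op 5 (/): stack=[0] mem=[0,0,0,0]
After op 6 (STO M3): stack=[empty] mem=[0,0,0,0]
After op 7 (RCL M3): stack=[0] mem=[0,0,0,0]

[0]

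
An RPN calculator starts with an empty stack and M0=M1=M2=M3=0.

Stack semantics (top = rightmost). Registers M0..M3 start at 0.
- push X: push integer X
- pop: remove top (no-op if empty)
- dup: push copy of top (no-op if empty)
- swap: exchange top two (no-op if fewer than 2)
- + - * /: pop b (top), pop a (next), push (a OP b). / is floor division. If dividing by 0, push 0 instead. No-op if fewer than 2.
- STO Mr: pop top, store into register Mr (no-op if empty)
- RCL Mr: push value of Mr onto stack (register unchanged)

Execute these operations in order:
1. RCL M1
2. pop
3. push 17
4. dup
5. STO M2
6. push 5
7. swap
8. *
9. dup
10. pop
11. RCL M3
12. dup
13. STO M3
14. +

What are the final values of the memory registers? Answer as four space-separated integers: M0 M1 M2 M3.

After op 1 (RCL M1): stack=[0] mem=[0,0,0,0]
After op 2 (pop): stack=[empty] mem=[0,0,0,0]
After op 3 (push 17): stack=[17] mem=[0,0,0,0]
After op 4 (dup): stack=[17,17] mem=[0,0,0,0]
After op 5 (STO M2): stack=[17] mem=[0,0,17,0]
After op 6 (push 5): stack=[17,5] mem=[0,0,17,0]
After op 7 (swap): stack=[5,17] mem=[0,0,17,0]
After op 8 (*): stack=[85] mem=[0,0,17,0]
After op 9 (dup): stack=[85,85] mem=[0,0,17,0]
After op 10 (pop): stack=[85] mem=[0,0,17,0]
After op 11 (RCL M3): stack=[85,0] mem=[0,0,17,0]
After op 12 (dup): stack=[85,0,0] mem=[0,0,17,0]
After op 13 (STO M3): stack=[85,0] mem=[0,0,17,0]
After op 14 (+): stack=[85] mem=[0,0,17,0]

Answer: 0 0 17 0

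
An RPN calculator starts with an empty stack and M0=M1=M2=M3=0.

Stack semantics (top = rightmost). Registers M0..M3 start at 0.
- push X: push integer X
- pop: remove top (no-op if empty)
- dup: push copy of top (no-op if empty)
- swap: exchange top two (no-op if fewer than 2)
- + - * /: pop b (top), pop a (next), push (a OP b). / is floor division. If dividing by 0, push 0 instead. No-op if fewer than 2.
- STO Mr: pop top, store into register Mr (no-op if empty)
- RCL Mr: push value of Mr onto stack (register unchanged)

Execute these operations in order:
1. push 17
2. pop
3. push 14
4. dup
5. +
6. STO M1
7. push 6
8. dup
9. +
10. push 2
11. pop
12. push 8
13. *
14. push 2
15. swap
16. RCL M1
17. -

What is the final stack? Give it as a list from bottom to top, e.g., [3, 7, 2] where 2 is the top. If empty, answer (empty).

Answer: [2, 68]

Derivation:
After op 1 (push 17): stack=[17] mem=[0,0,0,0]
After op 2 (pop): stack=[empty] mem=[0,0,0,0]
After op 3 (push 14): stack=[14] mem=[0,0,0,0]
After op 4 (dup): stack=[14,14] mem=[0,0,0,0]
After op 5 (+): stack=[28] mem=[0,0,0,0]
After op 6 (STO M1): stack=[empty] mem=[0,28,0,0]
After op 7 (push 6): stack=[6] mem=[0,28,0,0]
After op 8 (dup): stack=[6,6] mem=[0,28,0,0]
After op 9 (+): stack=[12] mem=[0,28,0,0]
After op 10 (push 2): stack=[12,2] mem=[0,28,0,0]
After op 11 (pop): stack=[12] mem=[0,28,0,0]
After op 12 (push 8): stack=[12,8] mem=[0,28,0,0]
After op 13 (*): stack=[96] mem=[0,28,0,0]
After op 14 (push 2): stack=[96,2] mem=[0,28,0,0]
After op 15 (swap): stack=[2,96] mem=[0,28,0,0]
After op 16 (RCL M1): stack=[2,96,28] mem=[0,28,0,0]
After op 17 (-): stack=[2,68] mem=[0,28,0,0]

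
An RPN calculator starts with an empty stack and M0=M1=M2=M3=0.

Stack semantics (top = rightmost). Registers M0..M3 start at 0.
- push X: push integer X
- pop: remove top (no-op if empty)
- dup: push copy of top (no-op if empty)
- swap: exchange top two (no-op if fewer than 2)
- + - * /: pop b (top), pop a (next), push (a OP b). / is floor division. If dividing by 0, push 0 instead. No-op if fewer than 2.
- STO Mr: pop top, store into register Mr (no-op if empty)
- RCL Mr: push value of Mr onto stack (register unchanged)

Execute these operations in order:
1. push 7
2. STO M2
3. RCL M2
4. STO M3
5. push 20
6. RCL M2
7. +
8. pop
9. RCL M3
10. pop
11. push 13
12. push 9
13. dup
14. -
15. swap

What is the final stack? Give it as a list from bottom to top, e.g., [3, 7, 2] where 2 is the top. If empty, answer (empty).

Answer: [0, 13]

Derivation:
After op 1 (push 7): stack=[7] mem=[0,0,0,0]
After op 2 (STO M2): stack=[empty] mem=[0,0,7,0]
After op 3 (RCL M2): stack=[7] mem=[0,0,7,0]
After op 4 (STO M3): stack=[empty] mem=[0,0,7,7]
After op 5 (push 20): stack=[20] mem=[0,0,7,7]
After op 6 (RCL M2): stack=[20,7] mem=[0,0,7,7]
After op 7 (+): stack=[27] mem=[0,0,7,7]
After op 8 (pop): stack=[empty] mem=[0,0,7,7]
After op 9 (RCL M3): stack=[7] mem=[0,0,7,7]
After op 10 (pop): stack=[empty] mem=[0,0,7,7]
After op 11 (push 13): stack=[13] mem=[0,0,7,7]
After op 12 (push 9): stack=[13,9] mem=[0,0,7,7]
After op 13 (dup): stack=[13,9,9] mem=[0,0,7,7]
After op 14 (-): stack=[13,0] mem=[0,0,7,7]
After op 15 (swap): stack=[0,13] mem=[0,0,7,7]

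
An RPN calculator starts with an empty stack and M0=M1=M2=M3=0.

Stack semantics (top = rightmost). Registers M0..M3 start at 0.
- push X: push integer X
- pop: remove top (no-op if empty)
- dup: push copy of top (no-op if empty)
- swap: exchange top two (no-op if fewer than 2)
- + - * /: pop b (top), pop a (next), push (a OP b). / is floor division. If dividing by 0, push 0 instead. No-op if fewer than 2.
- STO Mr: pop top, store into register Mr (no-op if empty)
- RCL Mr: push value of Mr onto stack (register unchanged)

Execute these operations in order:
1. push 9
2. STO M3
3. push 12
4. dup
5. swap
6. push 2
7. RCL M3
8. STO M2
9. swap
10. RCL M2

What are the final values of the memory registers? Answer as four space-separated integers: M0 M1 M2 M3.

Answer: 0 0 9 9

Derivation:
After op 1 (push 9): stack=[9] mem=[0,0,0,0]
After op 2 (STO M3): stack=[empty] mem=[0,0,0,9]
After op 3 (push 12): stack=[12] mem=[0,0,0,9]
After op 4 (dup): stack=[12,12] mem=[0,0,0,9]
After op 5 (swap): stack=[12,12] mem=[0,0,0,9]
After op 6 (push 2): stack=[12,12,2] mem=[0,0,0,9]
After op 7 (RCL M3): stack=[12,12,2,9] mem=[0,0,0,9]
After op 8 (STO M2): stack=[12,12,2] mem=[0,0,9,9]
After op 9 (swap): stack=[12,2,12] mem=[0,0,9,9]
After op 10 (RCL M2): stack=[12,2,12,9] mem=[0,0,9,9]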